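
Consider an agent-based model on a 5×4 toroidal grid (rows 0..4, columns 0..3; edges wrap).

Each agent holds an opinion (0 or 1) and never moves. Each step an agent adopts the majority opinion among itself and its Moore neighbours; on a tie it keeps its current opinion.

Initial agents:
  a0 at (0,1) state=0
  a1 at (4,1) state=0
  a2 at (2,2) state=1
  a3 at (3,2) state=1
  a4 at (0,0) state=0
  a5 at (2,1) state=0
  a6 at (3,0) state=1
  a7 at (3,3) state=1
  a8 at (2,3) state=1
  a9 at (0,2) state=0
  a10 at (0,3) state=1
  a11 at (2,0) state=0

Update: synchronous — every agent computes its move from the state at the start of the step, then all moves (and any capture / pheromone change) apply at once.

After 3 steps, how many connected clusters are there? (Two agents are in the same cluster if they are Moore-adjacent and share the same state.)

2

t=1: a0@(0,1):0 a1@(4,1):0 a2@(2,2):1 a3@(3,2):1 a4@(0,0):0 a5@(2,1):1 a6@(3,0):1 a7@(3,3):1 a8@(2,3):1 a9@(0,2):0 a10@(0,3):0 a11@(2,0):1
t=2: (unchanged — steady state)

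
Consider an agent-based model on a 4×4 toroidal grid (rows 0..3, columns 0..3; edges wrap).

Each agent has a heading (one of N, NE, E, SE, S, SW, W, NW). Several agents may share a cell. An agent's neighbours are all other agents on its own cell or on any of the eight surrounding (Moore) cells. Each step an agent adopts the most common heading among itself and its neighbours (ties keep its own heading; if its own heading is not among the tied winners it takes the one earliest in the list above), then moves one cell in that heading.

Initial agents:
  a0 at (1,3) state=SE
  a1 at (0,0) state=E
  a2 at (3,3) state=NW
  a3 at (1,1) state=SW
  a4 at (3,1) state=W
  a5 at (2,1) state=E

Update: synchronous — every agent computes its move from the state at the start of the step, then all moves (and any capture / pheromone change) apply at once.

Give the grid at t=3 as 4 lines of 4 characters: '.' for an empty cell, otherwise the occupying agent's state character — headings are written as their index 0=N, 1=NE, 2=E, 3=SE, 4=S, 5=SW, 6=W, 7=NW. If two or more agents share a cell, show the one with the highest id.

t=1: a0@(2,0):SE a1@(0,1):E a2@(2,2):NW a3@(1,2):E a4@(3,2):E a5@(2,2):E
t=2: a0@(3,1):SE a1@(0,2):E a2@(2,3):E a3@(1,3):E a4@(3,3):E a5@(2,3):E
t=3: a0@(0,2):SE a1@(0,3):E a2@(2,0):E a3@(1,0):E a4@(3,0):E a5@(2,0):E

..32
2...
2...
2...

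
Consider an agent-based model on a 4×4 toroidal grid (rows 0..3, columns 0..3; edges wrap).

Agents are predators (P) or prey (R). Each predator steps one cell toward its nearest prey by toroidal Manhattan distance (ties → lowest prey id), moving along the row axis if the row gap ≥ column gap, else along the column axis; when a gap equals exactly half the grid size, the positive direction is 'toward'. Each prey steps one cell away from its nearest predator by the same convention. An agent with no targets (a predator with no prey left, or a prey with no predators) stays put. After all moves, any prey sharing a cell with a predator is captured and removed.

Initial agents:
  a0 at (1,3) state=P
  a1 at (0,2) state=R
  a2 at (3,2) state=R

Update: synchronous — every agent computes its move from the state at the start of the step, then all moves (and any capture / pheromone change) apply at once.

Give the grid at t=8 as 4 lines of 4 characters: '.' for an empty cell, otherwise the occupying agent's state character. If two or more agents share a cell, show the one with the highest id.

..R.
...P
....
..R.

t=1: a0@(0,3):P a1@(3,2):R a2@(2,2):R
t=2: a0@(3,3):P a1@(2,2):R a2@(1,2):R
t=3: a0@(2,3):P a1@(1,2):R a2@(0,2):R
t=4: a0@(1,3):P a1@(0,2):R a2@(3,2):R
t=5: a0@(0,3):P a1@(3,2):R a2@(2,2):R
t=6: a0@(3,3):P a1@(2,2):R a2@(1,2):R
t=7: a0@(2,3):P a1@(1,2):R a2@(0,2):R
t=8: a0@(1,3):P a1@(0,2):R a2@(3,2):R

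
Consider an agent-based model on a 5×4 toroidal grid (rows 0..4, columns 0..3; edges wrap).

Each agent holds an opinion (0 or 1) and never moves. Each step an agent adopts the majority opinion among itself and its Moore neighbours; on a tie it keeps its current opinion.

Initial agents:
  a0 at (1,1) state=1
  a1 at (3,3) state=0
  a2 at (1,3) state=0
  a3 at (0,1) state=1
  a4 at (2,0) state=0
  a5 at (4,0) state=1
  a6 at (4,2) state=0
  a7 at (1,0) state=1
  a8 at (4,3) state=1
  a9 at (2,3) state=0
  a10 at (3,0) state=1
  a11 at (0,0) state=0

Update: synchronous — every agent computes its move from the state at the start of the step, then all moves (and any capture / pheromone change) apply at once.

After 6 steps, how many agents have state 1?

6

t=1: a0@(1,1):1 a1@(3,3):0 a2@(1,3):0 a3@(0,1):1 a4@(2,0):0 a5@(4,0):1 a6@(4,2):0 a7@(1,0):0 a8@(4,3):1 a9@(2,3):0 a10@(3,0):1 a11@(0,0):1
t=2: (unchanged — steady state)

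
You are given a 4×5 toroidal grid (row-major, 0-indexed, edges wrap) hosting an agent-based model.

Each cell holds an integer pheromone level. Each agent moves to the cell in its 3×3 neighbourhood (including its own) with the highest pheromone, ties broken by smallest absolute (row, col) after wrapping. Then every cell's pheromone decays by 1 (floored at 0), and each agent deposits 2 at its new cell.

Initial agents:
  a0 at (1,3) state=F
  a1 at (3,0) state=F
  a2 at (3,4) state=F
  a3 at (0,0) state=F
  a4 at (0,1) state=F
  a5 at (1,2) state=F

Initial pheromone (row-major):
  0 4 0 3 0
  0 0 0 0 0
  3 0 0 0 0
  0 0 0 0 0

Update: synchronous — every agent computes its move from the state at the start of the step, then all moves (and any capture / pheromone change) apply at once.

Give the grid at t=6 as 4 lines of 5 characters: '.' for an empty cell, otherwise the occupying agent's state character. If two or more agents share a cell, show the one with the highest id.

.F.F.
.....
.....
.....

t=1: a0@(0,3) a1@(0,1) a2@(0,3) a3@(0,1) a4@(0,1) a5@(0,1) | pheromone: 0 11 0 6 0 / 0 0 0 0 0 / 2 0 0 0 0 / 0 0 0 0 0
t=2: a0@(0,3) a1@(0,1) a2@(0,3) a3@(0,1) a4@(0,1) a5@(0,1) | pheromone: 0 18 0 9 0 / 0 0 0 0 0 / 1 0 0 0 0 / 0 0 0 0 0
t=3: a0@(0,3) a1@(0,1) a2@(0,3) a3@(0,1) a4@(0,1) a5@(0,1) | pheromone: 0 25 0 12 0 / 0 0 0 0 0 / 0 0 0 0 0 / 0 0 0 0 0
t=4: a0@(0,3) a1@(0,1) a2@(0,3) a3@(0,1) a4@(0,1) a5@(0,1) | pheromone: 0 32 0 15 0 / 0 0 0 0 0 / 0 0 0 0 0 / 0 0 0 0 0
t=5: a0@(0,3) a1@(0,1) a2@(0,3) a3@(0,1) a4@(0,1) a5@(0,1) | pheromone: 0 39 0 18 0 / 0 0 0 0 0 / 0 0 0 0 0 / 0 0 0 0 0
t=6: a0@(0,3) a1@(0,1) a2@(0,3) a3@(0,1) a4@(0,1) a5@(0,1) | pheromone: 0 46 0 21 0 / 0 0 0 0 0 / 0 0 0 0 0 / 0 0 0 0 0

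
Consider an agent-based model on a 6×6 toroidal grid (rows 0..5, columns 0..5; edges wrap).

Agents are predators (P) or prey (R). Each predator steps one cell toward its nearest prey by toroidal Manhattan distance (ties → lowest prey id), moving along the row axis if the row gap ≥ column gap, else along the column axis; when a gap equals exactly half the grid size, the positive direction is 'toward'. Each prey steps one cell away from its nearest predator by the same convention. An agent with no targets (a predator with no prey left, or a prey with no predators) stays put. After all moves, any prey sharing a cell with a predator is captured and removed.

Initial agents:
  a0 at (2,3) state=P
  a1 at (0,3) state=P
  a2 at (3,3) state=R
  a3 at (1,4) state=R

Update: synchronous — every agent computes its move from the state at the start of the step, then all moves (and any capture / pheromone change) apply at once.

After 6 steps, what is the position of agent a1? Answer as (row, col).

t=1: a0@(3,3):P a1@(1,3):P a2@(4,3):R a3@(0,4):R
t=2: a0@(4,3):P a1@(0,3):P a2@(5,3):R a3@(5,4):R
t=3: a0@(5,3):P a1@(5,3):P a2@(0,3):R a3@(0,4):R
t=4: a0@(0,3):P a1@(0,3):P a2@(1,3):R a3@(1,4):R
t=5: a0@(1,3):P a1@(1,3):P a2@(2,3):R a3@(2,4):R
t=6: a0@(2,3):P a1@(2,3):P a2@(3,3):R a3@(3,4):R

(2, 3)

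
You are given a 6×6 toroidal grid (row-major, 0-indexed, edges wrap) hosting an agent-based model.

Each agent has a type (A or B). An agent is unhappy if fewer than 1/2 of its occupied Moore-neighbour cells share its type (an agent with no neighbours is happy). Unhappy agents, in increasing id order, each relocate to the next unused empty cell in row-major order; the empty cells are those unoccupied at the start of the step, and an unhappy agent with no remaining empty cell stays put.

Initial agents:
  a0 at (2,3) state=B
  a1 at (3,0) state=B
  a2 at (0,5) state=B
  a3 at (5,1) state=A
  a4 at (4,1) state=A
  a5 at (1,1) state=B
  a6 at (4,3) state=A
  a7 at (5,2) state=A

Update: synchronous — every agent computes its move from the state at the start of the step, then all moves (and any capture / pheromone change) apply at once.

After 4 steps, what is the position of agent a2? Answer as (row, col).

t=1: a0@(2,3):B a1@(0,0):B a2@(0,5):B a3@(5,1):A a4@(4,1):A a5@(1,1):B a6@(4,3):A a7@(5,2):A
t=2: (unchanged — steady state)

(0, 5)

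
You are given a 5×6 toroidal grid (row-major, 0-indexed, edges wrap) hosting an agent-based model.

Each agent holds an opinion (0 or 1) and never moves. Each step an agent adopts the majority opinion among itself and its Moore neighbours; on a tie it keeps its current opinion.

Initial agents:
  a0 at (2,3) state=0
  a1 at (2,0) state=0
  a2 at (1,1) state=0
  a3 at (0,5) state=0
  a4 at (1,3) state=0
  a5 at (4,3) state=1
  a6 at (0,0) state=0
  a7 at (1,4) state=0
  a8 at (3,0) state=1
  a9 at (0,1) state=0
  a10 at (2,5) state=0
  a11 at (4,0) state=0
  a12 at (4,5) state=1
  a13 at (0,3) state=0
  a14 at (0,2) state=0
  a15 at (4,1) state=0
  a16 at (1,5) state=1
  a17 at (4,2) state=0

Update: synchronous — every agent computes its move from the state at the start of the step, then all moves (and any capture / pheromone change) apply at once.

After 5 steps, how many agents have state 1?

t=1: a0@(2,3):0 a1@(2,0):0 a2@(1,1):0 a3@(0,5):0 a4@(1,3):0 a5@(4,3):0 a6@(0,0):0 a7@(1,4):0 a8@(3,0):0 a9@(0,1):0 a10@(2,5):0 a11@(4,0):0 a12@(4,5):0 a13@(0,3):0 a14@(0,2):0 a15@(4,1):0 a16@(1,5):0 a17@(4,2):0
t=2: (unchanged — steady state)

0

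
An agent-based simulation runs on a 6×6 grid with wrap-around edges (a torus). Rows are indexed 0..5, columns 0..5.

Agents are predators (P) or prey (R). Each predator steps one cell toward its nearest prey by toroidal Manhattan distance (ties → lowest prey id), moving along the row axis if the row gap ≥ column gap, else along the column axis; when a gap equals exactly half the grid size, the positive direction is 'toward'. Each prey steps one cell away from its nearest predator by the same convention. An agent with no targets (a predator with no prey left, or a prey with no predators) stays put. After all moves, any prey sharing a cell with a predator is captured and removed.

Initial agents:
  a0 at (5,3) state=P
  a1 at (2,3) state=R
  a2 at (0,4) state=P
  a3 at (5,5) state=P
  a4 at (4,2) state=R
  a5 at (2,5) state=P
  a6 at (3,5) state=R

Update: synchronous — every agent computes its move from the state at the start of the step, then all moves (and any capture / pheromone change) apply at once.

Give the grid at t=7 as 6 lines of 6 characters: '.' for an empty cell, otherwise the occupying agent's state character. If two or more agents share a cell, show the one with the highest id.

t=1: a0@(4,3):P a1@(2,2):R a2@(1,4):P a3@(4,5):P a4@(3,2):R a5@(3,5):P
t=2: a0@(3,3):P a1@(1,2):R a2@(1,3):P a3@(4,0):P a4@(2,2):R a5@(3,0):P
t=3: a0@(2,3):P a1@(1,1):R a2@(1,2):P a3@(3,0):P a5@(3,1):P
t=4: a0@(2,2):P a1@(1,0):R a2@(1,1):P a3@(2,0):P a5@(2,1):P
t=5: a0@(2,1):P a1@(1,5):R a2@(1,0):P a3@(1,0):P a5@(1,1):P
t=6: a0@(2,0):P a1@(1,4):R a2@(1,5):P a3@(1,5):P a5@(1,0):P
t=7: a0@(2,5):P a1@(1,3):R a2@(1,4):P a3@(1,4):P a5@(1,5):P

......
...RPP
.....P
......
......
......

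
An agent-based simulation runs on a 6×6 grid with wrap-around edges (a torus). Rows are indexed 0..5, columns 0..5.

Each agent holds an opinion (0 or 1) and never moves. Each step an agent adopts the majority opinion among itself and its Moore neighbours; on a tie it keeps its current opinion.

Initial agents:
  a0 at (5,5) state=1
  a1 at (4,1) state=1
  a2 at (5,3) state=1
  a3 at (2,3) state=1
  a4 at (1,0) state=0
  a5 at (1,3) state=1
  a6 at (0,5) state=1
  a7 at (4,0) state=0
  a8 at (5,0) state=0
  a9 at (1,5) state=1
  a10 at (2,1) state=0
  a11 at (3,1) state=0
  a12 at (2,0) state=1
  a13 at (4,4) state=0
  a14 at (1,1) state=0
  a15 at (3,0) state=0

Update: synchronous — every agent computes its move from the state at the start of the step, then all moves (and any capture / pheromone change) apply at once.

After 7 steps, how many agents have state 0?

9

t=1: a0@(5,5):0 a1@(4,1):0 a2@(5,3):1 a3@(2,3):1 a4@(1,0):0 a5@(1,3):1 a6@(0,5):1 a7@(4,0):0 a8@(5,0):1 a9@(1,5):1 a10@(2,1):0 a11@(3,1):0 a12@(2,0):0 a13@(4,4):1 a14@(1,1):0 a15@(3,0):0
t=2: a0@(5,5):1 a1@(4,1):0 a2@(5,3):1 a3@(2,3):1 a4@(1,0):0 a5@(1,3):1 a6@(0,5):1 a7@(4,0):0 a8@(5,0):0 a9@(1,5):1 a10@(2,1):0 a11@(3,1):0 a12@(2,0):0 a13@(4,4):1 a14@(1,1):0 a15@(3,0):0
t=3: (unchanged — steady state)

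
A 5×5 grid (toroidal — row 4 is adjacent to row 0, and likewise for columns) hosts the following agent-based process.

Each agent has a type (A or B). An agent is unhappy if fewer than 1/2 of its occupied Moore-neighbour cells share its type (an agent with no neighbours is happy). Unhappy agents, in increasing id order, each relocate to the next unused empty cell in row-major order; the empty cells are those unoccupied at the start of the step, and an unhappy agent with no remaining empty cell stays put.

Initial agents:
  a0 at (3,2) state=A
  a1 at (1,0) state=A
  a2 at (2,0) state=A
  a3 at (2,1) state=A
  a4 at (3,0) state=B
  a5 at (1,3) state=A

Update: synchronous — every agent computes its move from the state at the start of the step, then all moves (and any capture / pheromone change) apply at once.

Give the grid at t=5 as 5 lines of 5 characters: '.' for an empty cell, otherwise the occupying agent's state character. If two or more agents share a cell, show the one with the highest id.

B....
A..A.
AA...
..A..
.....

t=1: a0@(3,2):A a1@(1,0):A a2@(2,0):A a3@(2,1):A a4@(0,0):B a5@(1,3):A
t=2: a0@(3,2):A a1@(1,0):A a2@(2,0):A a3@(2,1):A a4@(0,1):B a5@(1,3):A
t=3: a0@(3,2):A a1@(1,0):A a2@(2,0):A a3@(2,1):A a4@(0,0):B a5@(1,3):A
t=4: a0@(3,2):A a1@(1,0):A a2@(2,0):A a3@(2,1):A a4@(0,1):B a5@(1,3):A
t=5: a0@(3,2):A a1@(1,0):A a2@(2,0):A a3@(2,1):A a4@(0,0):B a5@(1,3):A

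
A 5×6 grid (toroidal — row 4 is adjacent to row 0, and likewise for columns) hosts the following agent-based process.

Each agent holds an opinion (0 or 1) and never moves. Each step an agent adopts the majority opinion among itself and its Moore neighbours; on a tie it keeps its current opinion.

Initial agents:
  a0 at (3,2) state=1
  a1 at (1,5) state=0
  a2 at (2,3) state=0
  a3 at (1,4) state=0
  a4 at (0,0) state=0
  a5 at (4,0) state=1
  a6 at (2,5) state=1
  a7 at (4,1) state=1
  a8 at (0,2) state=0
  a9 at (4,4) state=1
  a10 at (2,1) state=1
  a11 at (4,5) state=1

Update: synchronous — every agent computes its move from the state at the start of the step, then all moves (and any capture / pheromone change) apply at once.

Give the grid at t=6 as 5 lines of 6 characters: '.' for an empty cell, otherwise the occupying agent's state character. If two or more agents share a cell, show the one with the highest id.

t=1: a0@(3,2):1 a1@(1,5):0 a2@(2,3):0 a3@(1,4):0 a4@(0,0):1 a5@(4,0):1 a6@(2,5):0 a7@(4,1):1 a8@(0,2):0 a9@(4,4):1 a10@(2,1):1 a11@(4,5):1
t=2: (unchanged — steady state)

1.0...
....00
.1.0.0
..1...
11..11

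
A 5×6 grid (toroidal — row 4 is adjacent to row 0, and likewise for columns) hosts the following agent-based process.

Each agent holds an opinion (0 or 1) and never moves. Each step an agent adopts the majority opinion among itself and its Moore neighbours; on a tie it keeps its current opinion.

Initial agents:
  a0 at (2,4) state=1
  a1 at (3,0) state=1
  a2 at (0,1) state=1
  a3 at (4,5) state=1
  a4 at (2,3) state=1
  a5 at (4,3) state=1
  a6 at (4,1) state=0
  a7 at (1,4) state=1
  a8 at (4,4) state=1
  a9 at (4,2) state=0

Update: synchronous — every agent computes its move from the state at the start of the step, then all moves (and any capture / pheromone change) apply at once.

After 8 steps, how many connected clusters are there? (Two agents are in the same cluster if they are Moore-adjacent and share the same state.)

3

t=1: a0@(2,4):1 a1@(3,0):1 a2@(0,1):0 a3@(4,5):1 a4@(2,3):1 a5@(4,3):1 a6@(4,1):0 a7@(1,4):1 a8@(4,4):1 a9@(4,2):0
t=2: (unchanged — steady state)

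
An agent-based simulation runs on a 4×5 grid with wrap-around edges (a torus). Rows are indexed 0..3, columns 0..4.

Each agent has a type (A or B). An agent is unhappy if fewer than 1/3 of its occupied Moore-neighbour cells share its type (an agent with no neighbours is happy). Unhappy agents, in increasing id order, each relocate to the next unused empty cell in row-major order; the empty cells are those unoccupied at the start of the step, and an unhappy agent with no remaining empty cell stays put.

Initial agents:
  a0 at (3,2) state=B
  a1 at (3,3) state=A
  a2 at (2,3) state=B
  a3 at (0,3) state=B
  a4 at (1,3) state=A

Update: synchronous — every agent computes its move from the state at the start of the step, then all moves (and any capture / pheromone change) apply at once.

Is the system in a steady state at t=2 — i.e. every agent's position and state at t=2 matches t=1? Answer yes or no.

yes

t=1: a0@(3,2):B a1@(0,0):A a2@(2,3):B a3@(0,3):B a4@(0,1):A
t=2: (unchanged — steady state)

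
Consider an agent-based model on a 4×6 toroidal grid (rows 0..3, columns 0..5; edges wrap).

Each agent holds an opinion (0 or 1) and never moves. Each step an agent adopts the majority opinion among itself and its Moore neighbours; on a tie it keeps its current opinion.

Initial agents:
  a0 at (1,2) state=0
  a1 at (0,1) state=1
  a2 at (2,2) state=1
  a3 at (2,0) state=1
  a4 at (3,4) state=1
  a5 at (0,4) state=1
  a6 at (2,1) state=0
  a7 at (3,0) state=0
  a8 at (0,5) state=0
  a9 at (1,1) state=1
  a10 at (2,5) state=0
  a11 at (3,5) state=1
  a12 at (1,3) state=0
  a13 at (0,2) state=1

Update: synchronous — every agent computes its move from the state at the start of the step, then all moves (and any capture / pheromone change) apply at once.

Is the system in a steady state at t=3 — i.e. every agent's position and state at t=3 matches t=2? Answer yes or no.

t=1: a0@(1,2):1 a1@(0,1):1 a2@(2,2):0 a3@(2,0):1 a4@(3,4):1 a5@(0,4):1 a6@(2,1):0 a7@(3,0):0 a8@(0,5):1 a9@(1,1):1 a10@(2,5):1 a11@(3,5):1 a12@(1,3):1 a13@(0,2):1
t=2: a0@(1,2):1 a1@(0,1):1 a2@(2,2):1 a3@(2,0):1 a4@(3,4):1 a5@(0,4):1 a6@(2,1):0 a7@(3,0):1 a8@(0,5):1 a9@(1,1):1 a10@(2,5):1 a11@(3,5):1 a12@(1,3):1 a13@(0,2):1
t=3: a0@(1,2):1 a1@(0,1):1 a2@(2,2):1 a3@(2,0):1 a4@(3,4):1 a5@(0,4):1 a6@(2,1):1 a7@(3,0):1 a8@(0,5):1 a9@(1,1):1 a10@(2,5):1 a11@(3,5):1 a12@(1,3):1 a13@(0,2):1

no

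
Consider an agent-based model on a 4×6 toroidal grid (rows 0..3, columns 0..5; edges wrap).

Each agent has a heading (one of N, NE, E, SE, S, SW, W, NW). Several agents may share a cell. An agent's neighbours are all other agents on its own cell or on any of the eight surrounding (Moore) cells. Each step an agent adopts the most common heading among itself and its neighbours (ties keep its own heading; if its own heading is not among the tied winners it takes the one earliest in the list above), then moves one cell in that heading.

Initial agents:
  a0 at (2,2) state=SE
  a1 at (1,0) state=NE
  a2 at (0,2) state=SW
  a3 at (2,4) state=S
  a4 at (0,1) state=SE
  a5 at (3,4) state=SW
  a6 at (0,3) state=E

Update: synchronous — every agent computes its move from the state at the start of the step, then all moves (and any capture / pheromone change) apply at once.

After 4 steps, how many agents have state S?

1

t=1: a0@(3,3):SE a1@(0,1):NE a2@(1,1):SW a3@(3,4):S a4@(1,2):SE a5@(0,3):SW a6@(1,2):SW
t=2: a0@(0,4):SE a1@(1,0):SW a2@(2,0):SW a3@(0,4):S a4@(2,1):SW a5@(1,2):SW a6@(2,1):SW
t=3: a0@(1,5):SE a1@(2,5):SW a2@(3,5):SW a3@(1,4):S a4@(3,0):SW a5@(2,1):SW a6@(3,0):SW
t=4: a0@(2,0):SE a1@(3,4):SW a2@(0,4):SW a3@(2,4):S a4@(0,5):SW a5@(3,0):SW a6@(0,5):SW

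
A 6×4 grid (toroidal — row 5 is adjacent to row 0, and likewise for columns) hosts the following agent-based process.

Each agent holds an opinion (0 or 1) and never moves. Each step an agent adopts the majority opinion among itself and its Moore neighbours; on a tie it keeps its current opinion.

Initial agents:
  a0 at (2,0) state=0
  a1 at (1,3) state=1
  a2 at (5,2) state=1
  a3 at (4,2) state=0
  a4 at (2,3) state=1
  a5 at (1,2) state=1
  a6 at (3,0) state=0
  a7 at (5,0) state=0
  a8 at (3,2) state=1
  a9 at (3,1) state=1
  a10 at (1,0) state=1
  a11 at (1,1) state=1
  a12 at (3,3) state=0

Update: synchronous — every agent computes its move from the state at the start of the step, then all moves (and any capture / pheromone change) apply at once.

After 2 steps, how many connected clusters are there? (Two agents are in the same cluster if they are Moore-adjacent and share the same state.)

t=1: a0@(2,0):1 a1@(1,3):1 a2@(5,2):1 a3@(4,2):1 a4@(2,3):1 a5@(1,2):1 a6@(3,0):0 a7@(5,0):0 a8@(3,2):1 a9@(3,1):0 a10@(1,0):1 a11@(1,1):1 a12@(3,3):0
t=2: a0@(2,0):1 a1@(1,3):1 a2@(5,2):1 a3@(4,2):1 a4@(2,3):1 a5@(1,2):1 a6@(3,0):0 a7@(5,0):0 a8@(3,2):1 a9@(3,1):1 a10@(1,0):1 a11@(1,1):1 a12@(3,3):1

3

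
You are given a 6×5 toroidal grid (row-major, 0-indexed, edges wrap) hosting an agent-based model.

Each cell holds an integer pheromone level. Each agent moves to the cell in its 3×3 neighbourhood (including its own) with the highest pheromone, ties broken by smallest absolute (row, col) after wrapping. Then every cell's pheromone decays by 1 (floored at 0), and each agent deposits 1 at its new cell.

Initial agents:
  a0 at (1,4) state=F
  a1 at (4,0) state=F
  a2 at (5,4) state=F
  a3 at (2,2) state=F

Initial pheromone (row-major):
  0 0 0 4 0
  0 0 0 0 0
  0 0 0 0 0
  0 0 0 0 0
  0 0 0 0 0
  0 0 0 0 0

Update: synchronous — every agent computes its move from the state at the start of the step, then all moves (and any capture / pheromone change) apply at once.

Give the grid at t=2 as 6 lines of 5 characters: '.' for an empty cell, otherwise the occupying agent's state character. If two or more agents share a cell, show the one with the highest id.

...F.
.F...
.....
F....
.....
.....

t=1: a0@(0,3) a1@(3,0) a2@(0,3) a3@(1,1) | pheromone: 0 0 0 5 0 / 0 1 0 0 0 / 0 0 0 0 0 / 1 0 0 0 0 / 0 0 0 0 0 / 0 0 0 0 0
t=2: a0@(0,3) a1@(3,0) a2@(0,3) a3@(1,1) | pheromone: 0 0 0 6 0 / 0 1 0 0 0 / 0 0 0 0 0 / 1 0 0 0 0 / 0 0 0 0 0 / 0 0 0 0 0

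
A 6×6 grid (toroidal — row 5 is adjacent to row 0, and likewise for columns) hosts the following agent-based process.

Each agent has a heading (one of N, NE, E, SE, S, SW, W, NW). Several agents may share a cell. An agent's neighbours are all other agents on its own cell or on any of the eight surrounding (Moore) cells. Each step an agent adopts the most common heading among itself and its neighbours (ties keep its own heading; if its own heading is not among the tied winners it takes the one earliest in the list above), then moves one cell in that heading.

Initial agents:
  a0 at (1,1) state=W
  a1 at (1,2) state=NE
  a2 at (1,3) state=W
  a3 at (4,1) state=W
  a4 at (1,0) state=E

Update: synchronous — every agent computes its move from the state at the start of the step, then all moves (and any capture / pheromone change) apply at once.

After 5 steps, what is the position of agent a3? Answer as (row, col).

t=1: a0@(1,0):W a1@(1,1):W a2@(1,2):W a3@(4,0):W a4@(1,1):E
t=2: a0@(1,5):W a1@(1,0):W a2@(1,1):W a3@(4,5):W a4@(1,0):W
t=3: a0@(1,4):W a1@(1,5):W a2@(1,0):W a3@(4,4):W a4@(1,5):W
t=4: a0@(1,3):W a1@(1,4):W a2@(1,5):W a3@(4,3):W a4@(1,4):W
t=5: a0@(1,2):W a1@(1,3):W a2@(1,4):W a3@(4,2):W a4@(1,3):W

(4, 2)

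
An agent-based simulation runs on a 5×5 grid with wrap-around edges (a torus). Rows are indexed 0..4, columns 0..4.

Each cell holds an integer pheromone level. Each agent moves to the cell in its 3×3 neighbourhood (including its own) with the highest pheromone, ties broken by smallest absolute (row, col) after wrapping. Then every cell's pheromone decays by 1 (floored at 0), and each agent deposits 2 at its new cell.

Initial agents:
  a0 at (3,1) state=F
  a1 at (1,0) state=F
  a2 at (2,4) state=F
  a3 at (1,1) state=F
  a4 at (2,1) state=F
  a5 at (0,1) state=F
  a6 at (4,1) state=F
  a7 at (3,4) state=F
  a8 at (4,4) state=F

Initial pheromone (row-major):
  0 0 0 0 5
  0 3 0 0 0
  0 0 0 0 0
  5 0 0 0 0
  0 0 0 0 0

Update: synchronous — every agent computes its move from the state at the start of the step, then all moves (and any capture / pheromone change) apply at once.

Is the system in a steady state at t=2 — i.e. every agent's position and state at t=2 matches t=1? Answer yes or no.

yes

t=1: a0@(3,0) a1@(0,4) a2@(3,0) a3@(1,1) a4@(3,0) a5@(1,1) a6@(3,0) a7@(3,0) a8@(0,4) | pheromone: 0 0 0 0 8 / 0 6 0 0 0 / 0 0 0 0 0 / 14 0 0 0 0 / 0 0 0 0 0
t=2: a0@(3,0) a1@(0,4) a2@(3,0) a3@(1,1) a4@(3,0) a5@(1,1) a6@(3,0) a7@(3,0) a8@(0,4) | pheromone: 0 0 0 0 11 / 0 9 0 0 0 / 0 0 0 0 0 / 23 0 0 0 0 / 0 0 0 0 0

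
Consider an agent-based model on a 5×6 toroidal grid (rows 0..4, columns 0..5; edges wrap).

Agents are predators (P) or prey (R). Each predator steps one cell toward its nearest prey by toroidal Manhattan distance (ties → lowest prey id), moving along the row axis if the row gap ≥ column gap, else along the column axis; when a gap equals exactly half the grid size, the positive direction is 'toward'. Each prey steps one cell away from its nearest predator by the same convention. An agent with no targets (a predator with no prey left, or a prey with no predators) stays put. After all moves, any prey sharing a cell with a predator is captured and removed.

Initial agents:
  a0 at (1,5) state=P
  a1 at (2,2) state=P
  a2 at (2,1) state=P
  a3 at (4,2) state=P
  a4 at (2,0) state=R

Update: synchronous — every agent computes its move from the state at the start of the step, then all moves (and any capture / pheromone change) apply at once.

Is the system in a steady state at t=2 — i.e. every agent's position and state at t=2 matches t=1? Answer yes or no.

yes

t=1: a0@(2,5):P a1@(2,1):P a2@(2,0):P a3@(3,2):P
t=2: (unchanged — steady state)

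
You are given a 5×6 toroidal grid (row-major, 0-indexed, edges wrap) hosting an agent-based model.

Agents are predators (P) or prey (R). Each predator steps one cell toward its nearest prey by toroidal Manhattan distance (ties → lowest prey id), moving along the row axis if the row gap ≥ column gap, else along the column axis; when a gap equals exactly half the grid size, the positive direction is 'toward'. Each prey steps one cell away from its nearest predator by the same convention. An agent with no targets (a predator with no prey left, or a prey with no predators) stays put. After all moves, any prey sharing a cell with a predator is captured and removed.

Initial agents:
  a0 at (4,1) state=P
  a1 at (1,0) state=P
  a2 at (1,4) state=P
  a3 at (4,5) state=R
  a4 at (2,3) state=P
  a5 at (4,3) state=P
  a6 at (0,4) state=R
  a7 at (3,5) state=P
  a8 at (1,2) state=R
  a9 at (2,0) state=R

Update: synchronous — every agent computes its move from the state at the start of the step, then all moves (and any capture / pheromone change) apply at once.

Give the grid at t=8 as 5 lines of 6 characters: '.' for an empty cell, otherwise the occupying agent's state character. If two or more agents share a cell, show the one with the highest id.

t=1: a0@(4,0):P a1@(2,0):P a2@(0,4):P a3@(0,5):R a4@(1,3):P a5@(4,4):P a7@(4,5):P a9@(3,0):R
t=2: a0@(3,0):P a1@(3,0):P a2@(0,5):P a3@(0,0):R a4@(1,4):P a5@(0,4):P a7@(0,5):P a9@(2,0):R
t=3: a0@(2,0):P a1@(2,0):P a2@(0,0):P a3@(0,1):R a4@(1,5):P a5@(0,5):P a7@(0,0):P a9@(1,0):R
t=4: a0@(1,0):P a1@(1,0):P a2@(0,1):P a3@(0,2):R a4@(1,0):P a5@(0,0):P a7@(0,1):P
t=5: a0@(1,1):P a1@(1,1):P a2@(0,2):P a3@(0,3):R a4@(1,1):P a5@(0,1):P a7@(0,2):P
t=6: a0@(1,2):P a1@(1,2):P a2@(0,3):P a3@(0,4):R a4@(1,2):P a5@(0,2):P a7@(0,3):P
t=7: a0@(1,3):P a1@(1,3):P a2@(0,4):P a3@(0,5):R a4@(1,3):P a5@(0,3):P a7@(0,4):P
t=8: a0@(1,4):P a1@(1,4):P a2@(0,5):P a3@(0,0):R a4@(1,4):P a5@(0,4):P a7@(0,5):P

R...PP
....P.
......
......
......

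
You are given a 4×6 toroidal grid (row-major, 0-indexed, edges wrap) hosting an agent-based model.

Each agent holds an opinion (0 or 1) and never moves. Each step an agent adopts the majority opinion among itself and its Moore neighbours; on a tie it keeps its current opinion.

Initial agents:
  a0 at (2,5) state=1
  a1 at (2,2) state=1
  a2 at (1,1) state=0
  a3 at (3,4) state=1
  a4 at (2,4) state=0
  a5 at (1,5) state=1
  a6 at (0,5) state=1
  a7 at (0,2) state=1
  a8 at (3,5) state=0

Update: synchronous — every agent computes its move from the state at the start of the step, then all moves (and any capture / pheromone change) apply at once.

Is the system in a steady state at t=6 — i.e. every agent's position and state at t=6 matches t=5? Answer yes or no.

yes

t=1: a0@(2,5):1 a1@(2,2):1 a2@(1,1):1 a3@(3,4):1 a4@(2,4):1 a5@(1,5):1 a6@(0,5):1 a7@(0,2):1 a8@(3,5):1
t=2: (unchanged — steady state)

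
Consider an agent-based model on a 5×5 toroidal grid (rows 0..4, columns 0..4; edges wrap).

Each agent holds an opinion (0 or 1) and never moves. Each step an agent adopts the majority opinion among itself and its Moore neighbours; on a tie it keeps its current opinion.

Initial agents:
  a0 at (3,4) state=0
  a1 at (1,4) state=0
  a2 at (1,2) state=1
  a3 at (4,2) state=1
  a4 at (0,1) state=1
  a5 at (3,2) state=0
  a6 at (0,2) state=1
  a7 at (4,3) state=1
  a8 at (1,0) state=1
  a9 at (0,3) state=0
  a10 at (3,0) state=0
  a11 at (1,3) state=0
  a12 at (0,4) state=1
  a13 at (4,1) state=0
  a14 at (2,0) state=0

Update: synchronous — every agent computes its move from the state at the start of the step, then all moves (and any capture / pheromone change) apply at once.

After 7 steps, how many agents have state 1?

10

t=1: a0@(3,4):0 a1@(1,4):0 a2@(1,2):1 a3@(4,2):1 a4@(0,1):1 a5@(3,2):0 a6@(0,2):1 a7@(4,3):1 a8@(1,0):1 a9@(0,3):1 a10@(3,0):0 a11@(1,3):0 a12@(0,4):1 a13@(4,1):0 a14@(2,0):0
t=2: a0@(3,4):0 a1@(1,4):0 a2@(1,2):1 a3@(4,2):1 a4@(0,1):1 a5@(3,2):0 a6@(0,2):1 a7@(4,3):1 a8@(1,0):1 a9@(0,3):1 a10@(3,0):0 a11@(1,3):1 a12@(0,4):1 a13@(4,1):0 a14@(2,0):0
t=3: a0@(3,4):0 a1@(1,4):1 a2@(1,2):1 a3@(4,2):1 a4@(0,1):1 a5@(3,2):0 a6@(0,2):1 a7@(4,3):1 a8@(1,0):1 a9@(0,3):1 a10@(3,0):0 a11@(1,3):1 a12@(0,4):1 a13@(4,1):0 a14@(2,0):0
t=4: (unchanged — steady state)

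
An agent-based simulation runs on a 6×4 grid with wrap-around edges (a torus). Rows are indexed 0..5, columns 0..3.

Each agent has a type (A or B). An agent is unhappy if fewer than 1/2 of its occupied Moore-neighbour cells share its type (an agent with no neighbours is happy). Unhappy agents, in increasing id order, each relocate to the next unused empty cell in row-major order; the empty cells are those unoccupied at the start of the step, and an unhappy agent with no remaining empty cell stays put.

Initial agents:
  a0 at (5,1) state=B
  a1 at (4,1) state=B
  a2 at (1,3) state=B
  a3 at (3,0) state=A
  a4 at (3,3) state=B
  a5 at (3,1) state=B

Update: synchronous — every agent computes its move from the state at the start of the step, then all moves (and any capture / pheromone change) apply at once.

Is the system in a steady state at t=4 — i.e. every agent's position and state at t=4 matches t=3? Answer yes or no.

no

t=1: a0@(5,1):B a1@(4,1):B a2@(1,3):B a3@(0,0):A a4@(0,1):B a5@(3,1):B
t=2: a0@(5,1):B a1@(4,1):B a2@(0,2):B a3@(0,3):A a4@(0,1):B a5@(3,1):B
t=3: a0@(5,1):B a1@(4,1):B a2@(0,2):B a3@(0,0):A a4@(0,1):B a5@(3,1):B
t=4: a0@(5,1):B a1@(4,1):B a2@(0,2):B a3@(0,3):A a4@(0,1):B a5@(3,1):B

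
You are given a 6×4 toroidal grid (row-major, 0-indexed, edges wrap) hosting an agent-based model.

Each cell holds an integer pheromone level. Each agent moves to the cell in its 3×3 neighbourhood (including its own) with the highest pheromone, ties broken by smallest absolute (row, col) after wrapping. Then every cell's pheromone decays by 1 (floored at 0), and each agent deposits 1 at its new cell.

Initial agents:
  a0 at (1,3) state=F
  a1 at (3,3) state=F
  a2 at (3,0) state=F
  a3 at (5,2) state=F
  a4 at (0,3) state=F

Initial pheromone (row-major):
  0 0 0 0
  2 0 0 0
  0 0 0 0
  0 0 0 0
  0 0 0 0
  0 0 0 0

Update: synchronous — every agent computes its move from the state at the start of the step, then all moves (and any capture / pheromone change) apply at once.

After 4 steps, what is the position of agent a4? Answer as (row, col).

(1, 0)

t=1: a0@(1,0) a1@(2,0) a2@(2,0) a3@(0,1) a4@(1,0) | pheromone: 0 1 0 0 / 3 0 0 0 / 2 0 0 0 / 0 0 0 0 / 0 0 0 0 / 0 0 0 0
t=2: a0@(1,0) a1@(1,0) a2@(1,0) a3@(1,0) a4@(1,0) | pheromone: 0 0 0 0 / 7 0 0 0 / 1 0 0 0 / 0 0 0 0 / 0 0 0 0 / 0 0 0 0
t=3: a0@(1,0) a1@(1,0) a2@(1,0) a3@(1,0) a4@(1,0) | pheromone: 0 0 0 0 / 11 0 0 0 / 0 0 0 0 / 0 0 0 0 / 0 0 0 0 / 0 0 0 0
t=4: a0@(1,0) a1@(1,0) a2@(1,0) a3@(1,0) a4@(1,0) | pheromone: 0 0 0 0 / 15 0 0 0 / 0 0 0 0 / 0 0 0 0 / 0 0 0 0 / 0 0 0 0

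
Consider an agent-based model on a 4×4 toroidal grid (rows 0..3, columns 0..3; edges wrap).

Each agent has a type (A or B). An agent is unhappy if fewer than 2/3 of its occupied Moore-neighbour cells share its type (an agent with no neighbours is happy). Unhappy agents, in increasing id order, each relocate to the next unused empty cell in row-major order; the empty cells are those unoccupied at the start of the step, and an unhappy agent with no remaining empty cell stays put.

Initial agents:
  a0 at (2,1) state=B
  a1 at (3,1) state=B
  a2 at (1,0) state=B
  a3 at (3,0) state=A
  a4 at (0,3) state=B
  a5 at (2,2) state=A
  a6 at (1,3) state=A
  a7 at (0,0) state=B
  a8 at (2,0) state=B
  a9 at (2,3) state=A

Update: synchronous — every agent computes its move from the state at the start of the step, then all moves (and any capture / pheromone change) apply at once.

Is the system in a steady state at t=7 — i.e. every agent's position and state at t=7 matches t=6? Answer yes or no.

t=1: a0@(0,1):B a1@(0,2):B a2@(1,0):B a3@(1,1):A a4@(1,2):B a5@(3,2):A a6@(3,3):A a7@(0,0):B a8@(2,0):B a9@(2,3):A
t=2: a0@(0,1):B a1@(0,3):B a2@(1,3):B a3@(2,1):A a4@(2,2):B a5@(3,0):A a6@(3,1):A a7@(0,0):B a8@(2,0):B a9@(2,3):A
t=3: a0@(0,2):B a1@(0,3):B a2@(1,3):B a3@(1,0):A a4@(1,1):B a5@(1,2):A a6@(3,2):A a7@(3,3):B a8@(2,0):B a9@(2,3):A
t=4: a0@(0,2):B a1@(0,0):B a2@(0,1):B a3@(2,1):A a4@(2,2):B a5@(3,0):A a6@(3,1):A a7@(3,3):B a8@(2,0):B a9@(2,3):A
t=5: a0@(0,2):B a1@(0,3):B a2@(1,0):B a3@(1,1):A a4@(1,2):B a5@(1,3):A a6@(3,2):A a7@(3,3):B a8@(2,0):B a9@(2,3):A
t=6: a0@(0,0):B a1@(0,3):B a2@(0,1):B a3@(2,1):A a4@(2,2):B a5@(3,0):A a6@(3,1):A a7@(3,3):B a8@(2,0):B a9@(2,3):A
t=7: a0@(0,2):B a1@(0,3):B a2@(1,0):B a3@(1,1):A a4@(1,2):B a5@(1,3):A a6@(3,2):A a7@(3,3):B a8@(2,0):B a9@(2,3):A

no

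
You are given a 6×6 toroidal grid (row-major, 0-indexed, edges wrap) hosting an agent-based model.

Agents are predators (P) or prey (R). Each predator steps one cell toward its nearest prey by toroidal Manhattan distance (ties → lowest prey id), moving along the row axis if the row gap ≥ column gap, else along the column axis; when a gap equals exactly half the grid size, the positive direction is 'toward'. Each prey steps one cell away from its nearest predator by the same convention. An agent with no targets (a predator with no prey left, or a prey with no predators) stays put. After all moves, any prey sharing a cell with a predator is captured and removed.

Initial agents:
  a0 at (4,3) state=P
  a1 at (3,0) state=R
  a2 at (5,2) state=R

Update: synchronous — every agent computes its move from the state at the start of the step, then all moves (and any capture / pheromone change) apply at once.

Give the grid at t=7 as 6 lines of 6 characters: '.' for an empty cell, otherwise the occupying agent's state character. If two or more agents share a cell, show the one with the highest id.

..R...
.....R
......
......
......
...P..

t=1: a0@(5,3):P a1@(3,5):R a2@(0,2):R
t=2: a0@(0,3):P a1@(2,5):R a2@(1,2):R
t=3: a0@(1,3):P a1@(3,5):R a2@(2,2):R
t=4: a0@(2,3):P a1@(4,5):R a2@(3,2):R
t=5: a0@(3,3):P a1@(5,5):R a2@(4,2):R
t=6: a0@(4,3):P a1@(0,5):R a2@(5,2):R
t=7: a0@(5,3):P a1@(1,5):R a2@(0,2):R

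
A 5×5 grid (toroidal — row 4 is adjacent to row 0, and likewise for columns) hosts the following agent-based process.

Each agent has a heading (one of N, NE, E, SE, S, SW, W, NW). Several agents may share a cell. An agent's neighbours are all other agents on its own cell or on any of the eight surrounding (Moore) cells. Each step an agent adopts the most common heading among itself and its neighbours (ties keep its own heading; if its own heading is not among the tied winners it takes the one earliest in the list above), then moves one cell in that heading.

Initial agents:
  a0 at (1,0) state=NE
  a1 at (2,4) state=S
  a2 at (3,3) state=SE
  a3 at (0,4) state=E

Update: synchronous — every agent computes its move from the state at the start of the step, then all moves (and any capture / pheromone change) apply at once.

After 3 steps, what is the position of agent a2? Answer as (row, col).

(1, 1)

t=1: a0@(0,1):NE a1@(3,4):S a2@(4,4):SE a3@(0,0):E
t=2: a0@(4,2):NE a1@(4,4):S a2@(0,0):SE a3@(0,1):E
t=3: a0@(3,3):NE a1@(0,4):S a2@(1,1):SE a3@(0,2):E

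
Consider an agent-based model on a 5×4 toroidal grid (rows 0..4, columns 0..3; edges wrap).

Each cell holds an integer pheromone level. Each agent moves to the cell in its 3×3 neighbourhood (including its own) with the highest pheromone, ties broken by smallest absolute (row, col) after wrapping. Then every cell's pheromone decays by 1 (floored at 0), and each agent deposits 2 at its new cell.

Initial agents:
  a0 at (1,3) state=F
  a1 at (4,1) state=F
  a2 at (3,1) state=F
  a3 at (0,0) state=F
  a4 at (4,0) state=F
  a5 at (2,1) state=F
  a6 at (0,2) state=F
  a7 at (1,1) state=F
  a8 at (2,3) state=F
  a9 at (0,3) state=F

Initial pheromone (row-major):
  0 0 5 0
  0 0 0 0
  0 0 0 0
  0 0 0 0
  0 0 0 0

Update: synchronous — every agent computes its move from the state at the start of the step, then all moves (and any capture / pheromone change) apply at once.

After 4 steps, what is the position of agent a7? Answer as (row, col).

t=1: a0@(0,2) a1@(0,2) a2@(2,0) a3@(0,0) a4@(0,0) a5@(1,0) a6@(0,2) a7@(0,2) a8@(1,0) a9@(0,2) | pheromone: 4 0 14 0 / 4 0 0 0 / 2 0 0 0 / 0 0 0 0 / 0 0 0 0
t=2: a0@(0,2) a1@(0,2) a2@(1,0) a3@(0,0) a4@(0,0) a5@(0,0) a6@(0,2) a7@(0,2) a8@(0,0) a9@(0,2) | pheromone: 11 0 23 0 / 5 0 0 0 / 1 0 0 0 / 0 0 0 0 / 0 0 0 0
t=3: a0@(0,2) a1@(0,2) a2@(0,0) a3@(0,0) a4@(0,0) a5@(0,0) a6@(0,2) a7@(0,2) a8@(0,0) a9@(0,2) | pheromone: 20 0 32 0 / 4 0 0 0 / 0 0 0 0 / 0 0 0 0 / 0 0 0 0
t=4: a0@(0,2) a1@(0,2) a2@(0,0) a3@(0,0) a4@(0,0) a5@(0,0) a6@(0,2) a7@(0,2) a8@(0,0) a9@(0,2) | pheromone: 29 0 41 0 / 3 0 0 0 / 0 0 0 0 / 0 0 0 0 / 0 0 0 0

(0, 2)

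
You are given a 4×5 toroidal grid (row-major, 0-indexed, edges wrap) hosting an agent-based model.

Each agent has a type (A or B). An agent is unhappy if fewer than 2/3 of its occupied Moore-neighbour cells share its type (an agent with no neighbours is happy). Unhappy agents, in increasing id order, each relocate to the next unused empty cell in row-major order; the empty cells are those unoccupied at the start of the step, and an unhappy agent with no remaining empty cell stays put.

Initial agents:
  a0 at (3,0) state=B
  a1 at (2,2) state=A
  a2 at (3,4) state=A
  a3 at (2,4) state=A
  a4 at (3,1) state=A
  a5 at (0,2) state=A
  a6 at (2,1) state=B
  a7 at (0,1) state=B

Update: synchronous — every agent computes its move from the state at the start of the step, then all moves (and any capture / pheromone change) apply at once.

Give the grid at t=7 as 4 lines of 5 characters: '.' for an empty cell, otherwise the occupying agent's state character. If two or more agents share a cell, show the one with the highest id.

t=1: a0@(0,0):B a1@(0,3):A a2@(0,4):A a3@(1,0):A a4@(1,1):A a5@(1,2):A a6@(1,3):B a7@(1,4):B
t=2: a0@(0,1):B a1@(0,2):A a2@(2,0):A a3@(2,1):A a4@(1,1):A a5@(1,2):A a6@(2,2):B a7@(2,3):B
t=3: a0@(0,0):B a1@(0,2):A a2@(2,0):A a3@(2,1):A a4@(1,1):A a5@(0,3):A a6@(0,4):B a7@(1,0):B
t=4: a0@(0,0):B a1@(0,2):A a2@(2,0):A a3@(2,1):A a4@(0,1):A a5@(1,2):A a6@(0,4):B a7@(1,3):B
t=5: a0@(0,3):B a1@(0,2):A a2@(2,0):A a3@(2,1):A a4@(0,1):A a5@(1,2):A a6@(0,4):B a7@(1,0):B
t=6: a0@(0,0):B a1@(0,2):A a2@(1,1):A a3@(2,1):A a4@(0,1):A a5@(1,2):A a6@(0,4):B a7@(1,3):B
t=7: a0@(0,3):B a1@(0,2):A a2@(1,1):A a3@(2,1):A a4@(0,1):A a5@(1,2):A a6@(0,4):B a7@(1,0):B

.AABB
BAA..
.A...
.....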